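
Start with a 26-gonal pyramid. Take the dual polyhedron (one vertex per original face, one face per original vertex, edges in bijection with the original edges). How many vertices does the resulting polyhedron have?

The base solid has V = 27, E = 52, F = 27.
The dual swaps V and F and preserves E: V′ = F = 27, E′ = E = 52, F′ = V = 27.

27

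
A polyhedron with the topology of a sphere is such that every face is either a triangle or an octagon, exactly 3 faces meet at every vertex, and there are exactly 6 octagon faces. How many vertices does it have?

Let x be the number of triangles; then F = 6 + x.
Edge–face incidences: 2E = 8·6 + 3·x = 48 + 3x.
Every vertex has degree 3, so 3V = 2E.
Euler: V − E + F = 2 ⇒ (2E)/3 − E + (6 + x) = 2.
Multiply by 6: 2·(2E) − 3·(2E) + 6·(6 + x) = 12, i.e. 36 + 6x − (48 + 3x) = 12.
Collecting terms: 3x − 12 = 12, so 3x = 24, so x = 8.
Then 2E = 48 + 3·8 = 72, so E = 36, V = 2E/3 = 24, F = 6 + 8 = 14.

24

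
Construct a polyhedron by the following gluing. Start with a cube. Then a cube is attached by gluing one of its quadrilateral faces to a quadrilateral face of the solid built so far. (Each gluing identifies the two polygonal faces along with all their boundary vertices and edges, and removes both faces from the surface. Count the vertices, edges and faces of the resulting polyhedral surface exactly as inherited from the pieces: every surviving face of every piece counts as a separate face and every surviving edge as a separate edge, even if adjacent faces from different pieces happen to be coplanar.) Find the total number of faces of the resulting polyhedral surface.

10

A cube: V=8, E=12, F=6.
Attach a cube (V=8, E=12, F=6) along a 4-gon: merge 4 vertices and 4 edges, delete both glued faces → V=12, E=20, F=10.
Check: V − E + F = 12 − 20 + 10 = 2.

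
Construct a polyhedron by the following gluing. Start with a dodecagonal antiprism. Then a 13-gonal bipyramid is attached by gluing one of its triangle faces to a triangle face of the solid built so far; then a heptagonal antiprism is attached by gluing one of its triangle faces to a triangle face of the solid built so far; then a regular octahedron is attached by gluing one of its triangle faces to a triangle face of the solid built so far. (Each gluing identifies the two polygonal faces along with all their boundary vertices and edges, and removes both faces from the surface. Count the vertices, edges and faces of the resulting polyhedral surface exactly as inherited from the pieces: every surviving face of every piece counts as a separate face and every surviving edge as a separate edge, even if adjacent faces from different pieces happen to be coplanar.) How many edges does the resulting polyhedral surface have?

A dodecagonal antiprism: V=24, E=48, F=26.
Attach a 13-gonal bipyramid (V=15, E=39, F=26) along a 3-gon: merge 3 vertices and 3 edges, delete both glued faces → V=36, E=84, F=50.
Attach a heptagonal antiprism (V=14, E=28, F=16) along a 3-gon: merge 3 vertices and 3 edges, delete both glued faces → V=47, E=109, F=64.
Attach a regular octahedron (V=6, E=12, F=8) along a 3-gon: merge 3 vertices and 3 edges, delete both glued faces → V=50, E=118, F=70.
Check: V − E + F = 50 − 118 + 70 = 2.

118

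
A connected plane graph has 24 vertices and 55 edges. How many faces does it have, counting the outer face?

33

Euler's formula for a connected plane graph: V − E + F = 2, so F = 2 − 24 + 55 = 33.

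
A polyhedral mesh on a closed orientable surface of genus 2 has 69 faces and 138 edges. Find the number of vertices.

For a closed orientable surface of genus 2, χ = 2 − 2·2 = -2.
V = -2 + E − F = -2 + 138 − 69 = 67.

67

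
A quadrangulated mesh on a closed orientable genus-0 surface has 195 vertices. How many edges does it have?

χ = 2 − 2·0 = 2, and every face is a square so 4F = 2E.
V − E + F = 2 with E = 4F/2 gives 195 − (4/2 − 1)·F = 2, so F = 193 and E = 386.

386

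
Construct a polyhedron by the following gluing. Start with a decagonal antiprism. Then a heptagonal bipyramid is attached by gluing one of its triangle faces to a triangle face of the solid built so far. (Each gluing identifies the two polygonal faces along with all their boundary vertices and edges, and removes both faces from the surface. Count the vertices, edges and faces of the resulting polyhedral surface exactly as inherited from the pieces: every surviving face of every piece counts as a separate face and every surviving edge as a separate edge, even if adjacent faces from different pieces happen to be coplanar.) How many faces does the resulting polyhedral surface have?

34

A decagonal antiprism: V=20, E=40, F=22.
Attach a heptagonal bipyramid (V=9, E=21, F=14) along a 3-gon: merge 3 vertices and 3 edges, delete both glued faces → V=26, E=58, F=34.
Check: V − E + F = 26 − 58 + 34 = 2.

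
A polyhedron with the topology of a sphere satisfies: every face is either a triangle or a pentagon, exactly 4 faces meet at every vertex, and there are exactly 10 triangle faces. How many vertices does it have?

Let x be the number of pentagons; then F = 10 + x.
Edge–face incidences: 2E = 3·10 + 5·x = 30 + 5x.
Every vertex has degree 4, so 4V = 2E.
Euler: V − E + F = 2 ⇒ (2E)/4 − E + (10 + x) = 2.
Multiply by 8: 2·(2E) − 4·(2E) + 8·(10 + x) = 16, i.e. 80 + 8x − 2·(30 + 5x) = 16.
Collecting terms: −2x + 20 = 16, so −2x = −4, so x = 2.
Then 2E = 30 + 5·2 = 40, so E = 20, V = 2E/4 = 10, F = 10 + 2 = 12.

10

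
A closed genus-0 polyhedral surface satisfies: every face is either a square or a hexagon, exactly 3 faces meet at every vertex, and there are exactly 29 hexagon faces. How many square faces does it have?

6

Let x be the number of squares; then F = 29 + x.
Edge–face incidences: 2E = 6·29 + 4·x = 174 + 4x.
Every vertex has degree 3, so 3V = 2E.
Euler: V − E + F = 2 ⇒ (2E)/3 − E + (29 + x) = 2.
Multiply by 6: 2·(2E) − 3·(2E) + 6·(29 + x) = 12, i.e. 174 + 6x − (174 + 4x) = 12.
Collecting terms: 2x = 12, so x = 6.
Then 2E = 174 + 4·6 = 198, so E = 99, V = 2E/3 = 66, F = 29 + 6 = 35.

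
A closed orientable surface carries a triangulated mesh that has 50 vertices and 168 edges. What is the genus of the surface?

Every face is a triangle and each edge borders two faces, so 3F = 2·168, giving F = 112.
χ = V − E + F = 50 − 168 + 112 = -6.
For a closed orientable surface χ = 2 − 2g, so g = (2 − (-6))/2 = 4.

4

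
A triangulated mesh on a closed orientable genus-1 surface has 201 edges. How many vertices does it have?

χ = 2 − 2·1 = 0, and every face is a triangle so 3F = 2E.
F = 2E/3 = 134. Then V = 0 + E − F = 0 + 201 − 134 = 67.

67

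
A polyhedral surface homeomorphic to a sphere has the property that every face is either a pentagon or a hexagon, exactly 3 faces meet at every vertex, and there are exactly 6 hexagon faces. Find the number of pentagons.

12

Let x be the number of pentagons; then F = 6 + x.
Edge–face incidences: 2E = 6·6 + 5·x = 36 + 5x.
Every vertex has degree 3, so 3V = 2E.
Euler: V − E + F = 2 ⇒ (2E)/3 − E + (6 + x) = 2.
Multiply by 6: 2·(2E) − 3·(2E) + 6·(6 + x) = 12, i.e. 36 + 6x − (36 + 5x) = 12.
Collecting terms: x = 12.
Then 2E = 36 + 5·12 = 96, so E = 48, V = 2E/3 = 32, F = 6 + 12 = 18.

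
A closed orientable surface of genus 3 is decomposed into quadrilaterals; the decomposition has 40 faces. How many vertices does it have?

36

χ = 2 − 2·3 = -4, and every face is a square so 4F = 2E.
E = 4·40/2 = 80. Then V = -4 + E − F = -4 + 80 − 40 = 36.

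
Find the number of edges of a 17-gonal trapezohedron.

68

The n-trapezohedron (dual of the n-antiprism) has V = 2·17 + 2 = 36, E = 4·17 = 68, F = 2·17 = 34.
Check: V − E + F = 36 − 68 + 34 = 2.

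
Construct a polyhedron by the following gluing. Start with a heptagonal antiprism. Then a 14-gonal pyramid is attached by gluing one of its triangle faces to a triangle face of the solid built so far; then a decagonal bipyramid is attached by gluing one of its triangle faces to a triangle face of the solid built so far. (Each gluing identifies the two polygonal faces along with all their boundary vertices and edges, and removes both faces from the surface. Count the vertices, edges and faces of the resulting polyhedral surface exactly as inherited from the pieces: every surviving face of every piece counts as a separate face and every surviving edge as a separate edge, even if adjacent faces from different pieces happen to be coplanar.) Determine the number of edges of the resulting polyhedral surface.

A heptagonal antiprism: V=14, E=28, F=16.
Attach a 14-gonal pyramid (V=15, E=28, F=15) along a 3-gon: merge 3 vertices and 3 edges, delete both glued faces → V=26, E=53, F=29.
Attach a decagonal bipyramid (V=12, E=30, F=20) along a 3-gon: merge 3 vertices and 3 edges, delete both glued faces → V=35, E=80, F=47.
Check: V − E + F = 35 − 80 + 47 = 2.

80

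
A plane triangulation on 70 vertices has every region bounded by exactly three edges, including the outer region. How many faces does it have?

In a plane triangulation 3F = 2E and V − E + F = 2, so F = 2V − 4 = 2·70 − 4 = 136.

136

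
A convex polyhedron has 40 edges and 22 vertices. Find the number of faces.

20

Here V − E + F = 2.
F = 2 − V + E = 2 − 22 + 40 = 20.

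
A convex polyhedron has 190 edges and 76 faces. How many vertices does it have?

116

Here V − E + F = 2.
V = 2 + E − F = 2 + 190 − 76 = 116.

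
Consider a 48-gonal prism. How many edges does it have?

A prism on an n-gon has two n-gon bases and n rectangular sides: V = 2·48 = 96, E = 3·48 = 144, F = 48 + 2 = 50.

144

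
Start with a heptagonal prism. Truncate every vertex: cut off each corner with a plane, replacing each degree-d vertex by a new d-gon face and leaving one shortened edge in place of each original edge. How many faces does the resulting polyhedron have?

23

The base solid has V = 14, E = 21, F = 9.
Truncation replaces each original edge-end by a new vertex, so V′ = 2E = 42.
Each original edge survives, and each old vertex of degree d contributes d new edges; summing degrees gives Σd = 2E, so E′ = E + 2E = 3E = 63.
Each original face survives and each original vertex becomes one new face: F′ = F + V = 23.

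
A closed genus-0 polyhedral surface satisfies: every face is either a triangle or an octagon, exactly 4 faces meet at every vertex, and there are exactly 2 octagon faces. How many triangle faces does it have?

Let x be the number of triangles; then F = 2 + x.
Edge–face incidences: 2E = 8·2 + 3·x = 16 + 3x.
Every vertex has degree 4, so 4V = 2E.
Euler: V − E + F = 2 ⇒ (2E)/4 − E + (2 + x) = 2.
Multiply by 8: 2·(2E) − 4·(2E) + 8·(2 + x) = 16, i.e. 16 + 8x − 2·(16 + 3x) = 16.
Collecting terms: 2x − 16 = 16, so 2x = 32, so x = 16.
Then 2E = 16 + 3·16 = 64, so E = 32, V = 2E/4 = 16, F = 2 + 16 = 18.

16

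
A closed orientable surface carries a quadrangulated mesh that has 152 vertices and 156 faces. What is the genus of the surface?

Every face is a square, so 2E = 4·156 = 624, giving E = 312.
χ = V − E + F = 152 − 312 + 156 = -4.
For a closed orientable surface χ = 2 − 2g, so g = (2 − (-4))/2 = 3.

3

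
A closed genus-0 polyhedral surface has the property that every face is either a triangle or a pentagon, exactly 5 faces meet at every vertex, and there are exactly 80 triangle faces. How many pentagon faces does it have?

Let x be the number of pentagons; then F = 80 + x.
Edge–face incidences: 2E = 3·80 + 5·x = 240 + 5x.
Every vertex has degree 5, so 5V = 2E.
Euler: V − E + F = 2 ⇒ (2E)/5 − E + (80 + x) = 2.
Multiply by 10: 2·(2E) − 5·(2E) + 10·(80 + x) = 20, i.e. 800 + 10x − 3·(240 + 5x) = 20.
Collecting terms: −5x + 80 = 20, so −5x = −60, so x = 12.
Then 2E = 240 + 5·12 = 300, so E = 150, V = 2E/5 = 60, F = 80 + 12 = 92.

12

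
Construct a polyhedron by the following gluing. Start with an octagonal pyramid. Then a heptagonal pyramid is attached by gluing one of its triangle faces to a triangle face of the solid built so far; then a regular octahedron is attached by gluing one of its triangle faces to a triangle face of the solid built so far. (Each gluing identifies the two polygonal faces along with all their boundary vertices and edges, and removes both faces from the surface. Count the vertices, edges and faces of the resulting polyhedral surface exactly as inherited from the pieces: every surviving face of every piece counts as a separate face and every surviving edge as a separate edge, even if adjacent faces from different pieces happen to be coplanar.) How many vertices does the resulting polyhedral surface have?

An octagonal pyramid: V=9, E=16, F=9.
Attach a heptagonal pyramid (V=8, E=14, F=8) along a 3-gon: merge 3 vertices and 3 edges, delete both glued faces → V=14, E=27, F=15.
Attach a regular octahedron (V=6, E=12, F=8) along a 3-gon: merge 3 vertices and 3 edges, delete both glued faces → V=17, E=36, F=21.
Check: V − E + F = 17 − 36 + 21 = 2.

17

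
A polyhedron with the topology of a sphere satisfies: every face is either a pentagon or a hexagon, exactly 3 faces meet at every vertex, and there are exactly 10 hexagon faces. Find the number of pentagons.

Let x be the number of pentagons; then F = 10 + x.
Edge–face incidences: 2E = 6·10 + 5·x = 60 + 5x.
Every vertex has degree 3, so 3V = 2E.
Euler: V − E + F = 2 ⇒ (2E)/3 − E + (10 + x) = 2.
Multiply by 6: 2·(2E) − 3·(2E) + 6·(10 + x) = 12, i.e. 60 + 6x − (60 + 5x) = 12.
Collecting terms: x = 12.
Then 2E = 60 + 5·12 = 120, so E = 60, V = 2E/3 = 40, F = 10 + 12 = 22.

12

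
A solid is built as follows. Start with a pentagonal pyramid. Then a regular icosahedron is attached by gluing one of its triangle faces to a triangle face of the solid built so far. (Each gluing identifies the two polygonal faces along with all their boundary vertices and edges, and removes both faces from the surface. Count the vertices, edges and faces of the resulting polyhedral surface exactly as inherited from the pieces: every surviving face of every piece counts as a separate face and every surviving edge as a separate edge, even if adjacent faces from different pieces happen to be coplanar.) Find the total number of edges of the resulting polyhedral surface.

37

A pentagonal pyramid: V=6, E=10, F=6.
Attach a regular icosahedron (V=12, E=30, F=20) along a 3-gon: merge 3 vertices and 3 edges, delete both glued faces → V=15, E=37, F=24.
Check: V − E + F = 15 − 37 + 24 = 2.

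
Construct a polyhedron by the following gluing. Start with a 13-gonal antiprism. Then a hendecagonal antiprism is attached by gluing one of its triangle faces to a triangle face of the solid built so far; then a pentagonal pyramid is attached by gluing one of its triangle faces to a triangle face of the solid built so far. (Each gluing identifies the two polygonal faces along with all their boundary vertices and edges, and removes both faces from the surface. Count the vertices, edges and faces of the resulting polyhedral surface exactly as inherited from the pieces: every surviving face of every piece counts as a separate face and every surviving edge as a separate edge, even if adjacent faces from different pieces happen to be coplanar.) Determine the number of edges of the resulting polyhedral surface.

A 13-gonal antiprism: V=26, E=52, F=28.
Attach a hendecagonal antiprism (V=22, E=44, F=24) along a 3-gon: merge 3 vertices and 3 edges, delete both glued faces → V=45, E=93, F=50.
Attach a pentagonal pyramid (V=6, E=10, F=6) along a 3-gon: merge 3 vertices and 3 edges, delete both glued faces → V=48, E=100, F=54.
Check: V − E + F = 48 − 100 + 54 = 2.

100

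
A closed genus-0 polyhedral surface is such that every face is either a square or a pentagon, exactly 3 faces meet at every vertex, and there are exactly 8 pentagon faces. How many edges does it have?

24

Let x be the number of squares; then F = 8 + x.
Edge–face incidences: 2E = 5·8 + 4·x = 40 + 4x.
Every vertex has degree 3, so 3V = 2E.
Euler: V − E + F = 2 ⇒ (2E)/3 − E + (8 + x) = 2.
Multiply by 6: 2·(2E) − 3·(2E) + 6·(8 + x) = 12, i.e. 48 + 6x − (40 + 4x) = 12.
Collecting terms: 2x + 8 = 12, so 2x = 4, so x = 2.
Then 2E = 40 + 4·2 = 48, so E = 24, V = 2E/3 = 16, F = 8 + 2 = 10.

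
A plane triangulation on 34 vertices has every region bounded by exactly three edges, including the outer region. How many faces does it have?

64

In a plane triangulation 3F = 2E and V − E + F = 2, so F = 2V − 4 = 2·34 − 4 = 64.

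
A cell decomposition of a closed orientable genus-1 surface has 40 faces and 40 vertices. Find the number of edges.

80

For a closed orientable surface of genus 1, χ = 2 − 2·1 = 0.
E = V + F − (0) = 40 + 40 − (0) = 80.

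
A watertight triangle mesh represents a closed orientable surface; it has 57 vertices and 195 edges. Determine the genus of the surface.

Every face is a triangle and each edge borders two faces, so 3F = 2·195, giving F = 130.
χ = V − E + F = 57 − 195 + 130 = -8.
For a closed orientable surface χ = 2 − 2g, so g = (2 − (-8))/2 = 5.

5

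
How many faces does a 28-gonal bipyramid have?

56

A bipyramid over an n-gon has 2n triangular faces and n + 2 vertices: V = 28 + 2 = 30, E = 3·28 = 84, F = 2·28 = 56.
Check: V − E + F = 30 − 84 + 56 = 2.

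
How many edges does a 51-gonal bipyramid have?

A bipyramid over an n-gon has 2n triangular faces and n + 2 vertices: V = 51 + 2 = 53, E = 3·51 = 153, F = 2·51 = 102.

153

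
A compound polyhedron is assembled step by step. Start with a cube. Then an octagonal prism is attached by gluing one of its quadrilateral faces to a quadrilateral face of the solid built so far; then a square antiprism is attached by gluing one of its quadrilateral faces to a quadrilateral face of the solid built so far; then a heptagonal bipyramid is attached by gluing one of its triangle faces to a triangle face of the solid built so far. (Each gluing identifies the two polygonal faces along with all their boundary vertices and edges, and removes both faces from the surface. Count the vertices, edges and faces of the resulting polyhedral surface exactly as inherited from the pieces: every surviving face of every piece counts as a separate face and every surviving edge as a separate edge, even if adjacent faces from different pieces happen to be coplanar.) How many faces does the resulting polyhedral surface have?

A cube: V=8, E=12, F=6.
Attach an octagonal prism (V=16, E=24, F=10) along a 4-gon: merge 4 vertices and 4 edges, delete both glued faces → V=20, E=32, F=14.
Attach a square antiprism (V=8, E=16, F=10) along a 4-gon: merge 4 vertices and 4 edges, delete both glued faces → V=24, E=44, F=22.
Attach a heptagonal bipyramid (V=9, E=21, F=14) along a 3-gon: merge 3 vertices and 3 edges, delete both glued faces → V=30, E=62, F=34.
Check: V − E + F = 30 − 62 + 34 = 2.

34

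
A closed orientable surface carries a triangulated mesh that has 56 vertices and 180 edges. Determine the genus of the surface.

Every face is a triangle and each edge borders two faces, so 3F = 2·180, giving F = 120.
χ = V − E + F = 56 − 180 + 120 = -4.
For a closed orientable surface χ = 2 − 2g, so g = (2 − (-4))/2 = 3.

3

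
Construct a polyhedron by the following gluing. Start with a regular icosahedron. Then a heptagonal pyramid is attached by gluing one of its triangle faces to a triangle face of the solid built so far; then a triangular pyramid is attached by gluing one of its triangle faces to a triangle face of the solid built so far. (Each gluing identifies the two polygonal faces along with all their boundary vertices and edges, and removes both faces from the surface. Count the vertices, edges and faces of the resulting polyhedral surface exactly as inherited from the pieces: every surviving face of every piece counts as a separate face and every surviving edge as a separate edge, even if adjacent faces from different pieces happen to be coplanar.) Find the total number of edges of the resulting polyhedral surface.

44

A regular icosahedron: V=12, E=30, F=20.
Attach a heptagonal pyramid (V=8, E=14, F=8) along a 3-gon: merge 3 vertices and 3 edges, delete both glued faces → V=17, E=41, F=26.
Attach a triangular pyramid (V=4, E=6, F=4) along a 3-gon: merge 3 vertices and 3 edges, delete both glued faces → V=18, E=44, F=28.
Check: V − E + F = 18 − 44 + 28 = 2.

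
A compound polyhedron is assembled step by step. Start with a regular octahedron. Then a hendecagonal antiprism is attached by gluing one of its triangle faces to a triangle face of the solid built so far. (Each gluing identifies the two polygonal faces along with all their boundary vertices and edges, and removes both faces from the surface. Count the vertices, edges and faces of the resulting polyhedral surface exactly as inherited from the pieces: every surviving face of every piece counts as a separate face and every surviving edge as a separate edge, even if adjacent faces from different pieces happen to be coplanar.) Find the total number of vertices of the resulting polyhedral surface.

25

A regular octahedron: V=6, E=12, F=8.
Attach a hendecagonal antiprism (V=22, E=44, F=24) along a 3-gon: merge 3 vertices and 3 edges, delete both glued faces → V=25, E=53, F=30.
Check: V − E + F = 25 − 53 + 30 = 2.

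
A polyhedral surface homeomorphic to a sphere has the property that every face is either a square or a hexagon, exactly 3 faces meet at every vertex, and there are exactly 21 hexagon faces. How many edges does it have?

75

Let x be the number of squares; then F = 21 + x.
Edge–face incidences: 2E = 6·21 + 4·x = 126 + 4x.
Every vertex has degree 3, so 3V = 2E.
Euler: V − E + F = 2 ⇒ (2E)/3 − E + (21 + x) = 2.
Multiply by 6: 2·(2E) − 3·(2E) + 6·(21 + x) = 12, i.e. 126 + 6x − (126 + 4x) = 12.
Collecting terms: 2x = 12, so x = 6.
Then 2E = 126 + 4·6 = 150, so E = 75, V = 2E/3 = 50, F = 21 + 6 = 27.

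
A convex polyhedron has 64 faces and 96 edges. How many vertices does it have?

34

Here V − E + F = 2.
V = 2 + E − F = 2 + 96 − 64 = 34.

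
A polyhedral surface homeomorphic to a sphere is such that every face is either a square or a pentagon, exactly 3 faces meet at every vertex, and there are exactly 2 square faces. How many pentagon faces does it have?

8

Let x be the number of pentagons; then F = 2 + x.
Edge–face incidences: 2E = 4·2 + 5·x = 8 + 5x.
Every vertex has degree 3, so 3V = 2E.
Euler: V − E + F = 2 ⇒ (2E)/3 − E + (2 + x) = 2.
Multiply by 6: 2·(2E) − 3·(2E) + 6·(2 + x) = 12, i.e. 12 + 6x − (8 + 5x) = 12.
Collecting terms: x + 4 = 12, so x = 8.
Then 2E = 8 + 5·8 = 48, so E = 24, V = 2E/3 = 16, F = 2 + 8 = 10.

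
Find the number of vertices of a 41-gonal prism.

82

A prism on an n-gon has two n-gon bases and n rectangular sides: V = 2·41 = 82, E = 3·41 = 123, F = 41 + 2 = 43.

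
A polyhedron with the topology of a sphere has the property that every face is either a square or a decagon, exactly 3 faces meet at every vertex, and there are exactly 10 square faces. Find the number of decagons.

Let x be the number of decagons; then F = 10 + x.
Edge–face incidences: 2E = 4·10 + 10·x = 40 + 10x.
Every vertex has degree 3, so 3V = 2E.
Euler: V − E + F = 2 ⇒ (2E)/3 − E + (10 + x) = 2.
Multiply by 6: 2·(2E) − 3·(2E) + 6·(10 + x) = 12, i.e. 60 + 6x − (40 + 10x) = 12.
Collecting terms: −4x + 20 = 12, so −4x = −8, so x = 2.
Then 2E = 40 + 10·2 = 60, so E = 30, V = 2E/3 = 20, F = 10 + 2 = 12.

2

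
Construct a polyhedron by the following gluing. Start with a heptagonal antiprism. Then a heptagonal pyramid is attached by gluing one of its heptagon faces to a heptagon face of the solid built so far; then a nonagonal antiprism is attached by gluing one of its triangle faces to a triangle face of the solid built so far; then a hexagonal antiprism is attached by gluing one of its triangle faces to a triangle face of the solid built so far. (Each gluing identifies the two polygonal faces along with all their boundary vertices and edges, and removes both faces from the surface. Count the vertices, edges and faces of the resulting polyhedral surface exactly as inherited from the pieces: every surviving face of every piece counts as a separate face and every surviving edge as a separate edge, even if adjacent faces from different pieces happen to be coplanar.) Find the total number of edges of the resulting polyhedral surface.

89

A heptagonal antiprism: V=14, E=28, F=16.
Attach a heptagonal pyramid (V=8, E=14, F=8) along a 7-gon: merge 7 vertices and 7 edges, delete both glued faces → V=15, E=35, F=22.
Attach a nonagonal antiprism (V=18, E=36, F=20) along a 3-gon: merge 3 vertices and 3 edges, delete both glued faces → V=30, E=68, F=40.
Attach a hexagonal antiprism (V=12, E=24, F=14) along a 3-gon: merge 3 vertices and 3 edges, delete both glued faces → V=39, E=89, F=52.
Check: V − E + F = 39 − 89 + 52 = 2.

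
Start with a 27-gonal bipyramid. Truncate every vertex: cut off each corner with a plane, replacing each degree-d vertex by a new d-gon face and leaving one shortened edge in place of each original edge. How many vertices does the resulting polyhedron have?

The base solid has V = 29, E = 81, F = 54.
Truncation replaces each original edge-end by a new vertex, so V′ = 2E = 162.
Each original edge survives, and each old vertex of degree d contributes d new edges; summing degrees gives Σd = 2E, so E′ = E + 2E = 3E = 243.
Each original face survives and each original vertex becomes one new face: F′ = F + V = 83.

162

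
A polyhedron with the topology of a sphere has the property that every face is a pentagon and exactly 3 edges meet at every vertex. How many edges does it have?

Each face has 5 edges and each edge borders two faces, so 2E = 5F.
Each vertex has degree 3, so 3V = 2E and hence V = 5F/3.
Euler: V − E + F = 2 ⇒ (5F/3) − (5F/2) + F = 2.
Multiply by 6: (10 − 15 + 6)F = 12, i.e. 1F = 12.
So F = 12, E = 5·12/2 = 30, V = 5·12/3 = 20.

30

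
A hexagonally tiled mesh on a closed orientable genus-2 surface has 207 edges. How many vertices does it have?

136

χ = 2 − 2·2 = -2, and every face is a hexagon so 6F = 2E.
F = 2E/6 = 69. Then V = -2 + E − F = -2 + 207 − 69 = 136.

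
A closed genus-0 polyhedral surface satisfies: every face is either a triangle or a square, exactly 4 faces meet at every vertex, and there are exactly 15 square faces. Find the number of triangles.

Let x be the number of triangles; then F = 15 + x.
Edge–face incidences: 2E = 4·15 + 3·x = 60 + 3x.
Every vertex has degree 4, so 4V = 2E.
Euler: V − E + F = 2 ⇒ (2E)/4 − E + (15 + x) = 2.
Multiply by 8: 2·(2E) − 4·(2E) + 8·(15 + x) = 16, i.e. 120 + 8x − 2·(60 + 3x) = 16.
Collecting terms: 2x = 16, so x = 8.
Then 2E = 60 + 3·8 = 84, so E = 42, V = 2E/4 = 21, F = 15 + 8 = 23.

8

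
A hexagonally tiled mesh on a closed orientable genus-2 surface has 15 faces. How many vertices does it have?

χ = 2 − 2·2 = -2, and every face is a hexagon so 6F = 2E.
E = 6·15/2 = 45. Then V = -2 + E − F = -2 + 45 − 15 = 28.

28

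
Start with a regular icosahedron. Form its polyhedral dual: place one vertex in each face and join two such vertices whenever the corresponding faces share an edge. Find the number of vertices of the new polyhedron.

The base solid has V = 12, E = 30, F = 20.
The dual swaps V and F and preserves E: V′ = F = 20, E′ = E = 30, F′ = V = 12.

20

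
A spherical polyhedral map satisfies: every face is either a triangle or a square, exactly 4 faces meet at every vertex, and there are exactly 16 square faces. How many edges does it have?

Let x be the number of triangles; then F = 16 + x.
Edge–face incidences: 2E = 4·16 + 3·x = 64 + 3x.
Every vertex has degree 4, so 4V = 2E.
Euler: V − E + F = 2 ⇒ (2E)/4 − E + (16 + x) = 2.
Multiply by 8: 2·(2E) − 4·(2E) + 8·(16 + x) = 16, i.e. 128 + 8x − 2·(64 + 3x) = 16.
Collecting terms: 2x = 16, so x = 8.
Then 2E = 64 + 3·8 = 88, so E = 44, V = 2E/4 = 22, F = 16 + 8 = 24.

44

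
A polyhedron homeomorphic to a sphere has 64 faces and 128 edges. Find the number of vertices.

66

Here V − E + F = 2.
V = 2 + E − F = 2 + 128 − 64 = 66.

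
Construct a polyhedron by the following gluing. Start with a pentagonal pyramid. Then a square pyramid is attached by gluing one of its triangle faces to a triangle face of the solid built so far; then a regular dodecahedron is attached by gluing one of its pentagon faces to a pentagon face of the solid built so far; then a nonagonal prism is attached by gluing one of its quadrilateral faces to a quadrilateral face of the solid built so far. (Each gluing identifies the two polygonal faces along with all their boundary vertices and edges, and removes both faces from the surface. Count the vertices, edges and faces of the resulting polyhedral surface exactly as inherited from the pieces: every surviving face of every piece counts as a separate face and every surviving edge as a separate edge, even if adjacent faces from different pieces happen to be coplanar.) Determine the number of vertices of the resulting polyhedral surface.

A pentagonal pyramid: V=6, E=10, F=6.
Attach a square pyramid (V=5, E=8, F=5) along a 3-gon: merge 3 vertices and 3 edges, delete both glued faces → V=8, E=15, F=9.
Attach a regular dodecahedron (V=20, E=30, F=12) along a 5-gon: merge 5 vertices and 5 edges, delete both glued faces → V=23, E=40, F=19.
Attach a nonagonal prism (V=18, E=27, F=11) along a 4-gon: merge 4 vertices and 4 edges, delete both glued faces → V=37, E=63, F=28.
Check: V − E + F = 37 − 63 + 28 = 2.

37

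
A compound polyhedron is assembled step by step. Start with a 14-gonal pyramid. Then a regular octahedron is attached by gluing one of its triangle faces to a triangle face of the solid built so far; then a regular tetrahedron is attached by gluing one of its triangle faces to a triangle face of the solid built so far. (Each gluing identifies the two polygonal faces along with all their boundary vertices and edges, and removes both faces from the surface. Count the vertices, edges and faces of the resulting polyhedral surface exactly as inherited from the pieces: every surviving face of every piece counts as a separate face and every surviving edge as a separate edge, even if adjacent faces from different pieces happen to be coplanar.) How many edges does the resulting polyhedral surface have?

40

A 14-gonal pyramid: V=15, E=28, F=15.
Attach a regular octahedron (V=6, E=12, F=8) along a 3-gon: merge 3 vertices and 3 edges, delete both glued faces → V=18, E=37, F=21.
Attach a regular tetrahedron (V=4, E=6, F=4) along a 3-gon: merge 3 vertices and 3 edges, delete both glued faces → V=19, E=40, F=23.
Check: V − E + F = 19 − 40 + 23 = 2.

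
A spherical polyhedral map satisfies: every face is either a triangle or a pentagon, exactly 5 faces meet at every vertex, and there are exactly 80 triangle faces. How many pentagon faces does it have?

12

Let x be the number of pentagons; then F = 80 + x.
Edge–face incidences: 2E = 3·80 + 5·x = 240 + 5x.
Every vertex has degree 5, so 5V = 2E.
Euler: V − E + F = 2 ⇒ (2E)/5 − E + (80 + x) = 2.
Multiply by 10: 2·(2E) − 5·(2E) + 10·(80 + x) = 20, i.e. 800 + 10x − 3·(240 + 5x) = 20.
Collecting terms: −5x + 80 = 20, so −5x = −60, so x = 12.
Then 2E = 240 + 5·12 = 300, so E = 150, V = 2E/5 = 60, F = 80 + 12 = 92.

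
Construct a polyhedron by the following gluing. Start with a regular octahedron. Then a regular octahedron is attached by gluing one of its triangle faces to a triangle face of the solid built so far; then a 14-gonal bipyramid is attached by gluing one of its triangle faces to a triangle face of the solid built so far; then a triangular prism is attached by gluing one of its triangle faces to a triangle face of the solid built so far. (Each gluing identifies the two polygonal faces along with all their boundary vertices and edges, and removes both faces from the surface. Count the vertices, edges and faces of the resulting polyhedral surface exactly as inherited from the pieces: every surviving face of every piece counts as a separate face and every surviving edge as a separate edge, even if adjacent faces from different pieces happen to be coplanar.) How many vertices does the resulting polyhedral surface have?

25

A regular octahedron: V=6, E=12, F=8.
Attach a regular octahedron (V=6, E=12, F=8) along a 3-gon: merge 3 vertices and 3 edges, delete both glued faces → V=9, E=21, F=14.
Attach a 14-gonal bipyramid (V=16, E=42, F=28) along a 3-gon: merge 3 vertices and 3 edges, delete both glued faces → V=22, E=60, F=40.
Attach a triangular prism (V=6, E=9, F=5) along a 3-gon: merge 3 vertices and 3 edges, delete both glued faces → V=25, E=66, F=43.
Check: V − E + F = 25 − 66 + 43 = 2.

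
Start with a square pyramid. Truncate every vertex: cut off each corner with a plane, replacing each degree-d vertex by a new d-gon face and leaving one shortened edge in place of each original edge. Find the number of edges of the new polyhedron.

24

The base solid has V = 5, E = 8, F = 5.
Truncation replaces each original edge-end by a new vertex, so V′ = 2E = 16.
Each original edge survives, and each old vertex of degree d contributes d new edges; summing degrees gives Σd = 2E, so E′ = E + 2E = 3E = 24.
Each original face survives and each original vertex becomes one new face: F′ = F + V = 10.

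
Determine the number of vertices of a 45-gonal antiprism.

90

An antiprism on an n-gon has two n-gon caps and 2n triangles: V = 2·45 = 90, E = 4·45 = 180, F = 2·45 + 2 = 92.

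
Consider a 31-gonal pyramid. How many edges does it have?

A pyramid on an n-gon base has one n-gon and n triangles: V = 31 + 1 = 32, E = 2·31 = 62, F = 31 + 1 = 32.

62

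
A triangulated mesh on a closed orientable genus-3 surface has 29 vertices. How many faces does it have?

66

χ = 2 − 2·3 = -4, and every face is a triangle so 3F = 2E.
V − E + F = -4 with E = 3F/2 gives 29 − (3/2 − 1)·F = -4, so F = 66 and E = 99.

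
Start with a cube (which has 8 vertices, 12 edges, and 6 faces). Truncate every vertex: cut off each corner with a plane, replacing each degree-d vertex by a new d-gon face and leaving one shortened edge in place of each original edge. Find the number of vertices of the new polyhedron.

24

Truncation replaces each original edge-end by a new vertex, so V′ = 2E = 24.
Each original edge survives, and each old vertex of degree d contributes d new edges; summing degrees gives Σd = 2E, so E′ = E + 2E = 3E = 36.
Each original face survives and each original vertex becomes one new face: F′ = F + V = 14.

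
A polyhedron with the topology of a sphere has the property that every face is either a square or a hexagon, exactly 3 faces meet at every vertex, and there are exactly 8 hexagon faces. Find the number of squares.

Let x be the number of squares; then F = 8 + x.
Edge–face incidences: 2E = 6·8 + 4·x = 48 + 4x.
Every vertex has degree 3, so 3V = 2E.
Euler: V − E + F = 2 ⇒ (2E)/3 − E + (8 + x) = 2.
Multiply by 6: 2·(2E) − 3·(2E) + 6·(8 + x) = 12, i.e. 48 + 6x − (48 + 4x) = 12.
Collecting terms: 2x = 12, so x = 6.
Then 2E = 48 + 4·6 = 72, so E = 36, V = 2E/3 = 24, F = 8 + 6 = 14.

6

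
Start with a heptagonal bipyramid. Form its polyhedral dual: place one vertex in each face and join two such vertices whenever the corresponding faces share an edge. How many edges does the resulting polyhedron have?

The base solid has V = 9, E = 21, F = 14.
The dual swaps V and F and preserves E: V′ = F = 14, E′ = E = 21, F′ = V = 9.

21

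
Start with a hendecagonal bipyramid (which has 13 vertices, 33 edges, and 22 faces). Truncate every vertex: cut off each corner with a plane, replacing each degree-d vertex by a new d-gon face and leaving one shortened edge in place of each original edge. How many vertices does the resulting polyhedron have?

66

Truncation replaces each original edge-end by a new vertex, so V′ = 2E = 66.
Each original edge survives, and each old vertex of degree d contributes d new edges; summing degrees gives Σd = 2E, so E′ = E + 2E = 3E = 99.
Each original face survives and each original vertex becomes one new face: F′ = F + V = 35.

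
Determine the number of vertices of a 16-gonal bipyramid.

18

A bipyramid over an n-gon has 2n triangular faces and n + 2 vertices: V = 16 + 2 = 18, E = 3·16 = 48, F = 2·16 = 32.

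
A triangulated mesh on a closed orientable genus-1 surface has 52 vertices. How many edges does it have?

χ = 2 − 2·1 = 0, and every face is a triangle so 3F = 2E.
V − E + F = 0 with E = 3F/2 gives 52 − (3/2 − 1)·F = 0, so F = 104 and E = 156.

156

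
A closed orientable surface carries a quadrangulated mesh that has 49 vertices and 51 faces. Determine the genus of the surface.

2

Every face is a square, so 2E = 4·51 = 204, giving E = 102.
χ = V − E + F = 49 − 102 + 51 = -2.
For a closed orientable surface χ = 2 − 2g, so g = (2 − (-2))/2 = 2.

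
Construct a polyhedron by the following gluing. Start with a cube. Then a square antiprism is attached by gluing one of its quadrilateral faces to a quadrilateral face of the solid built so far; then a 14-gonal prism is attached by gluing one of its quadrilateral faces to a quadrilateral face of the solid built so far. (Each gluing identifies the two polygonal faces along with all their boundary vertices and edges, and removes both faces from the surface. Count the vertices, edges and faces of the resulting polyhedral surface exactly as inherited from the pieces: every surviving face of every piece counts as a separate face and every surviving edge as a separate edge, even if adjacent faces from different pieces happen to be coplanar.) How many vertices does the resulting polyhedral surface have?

A cube: V=8, E=12, F=6.
Attach a square antiprism (V=8, E=16, F=10) along a 4-gon: merge 4 vertices and 4 edges, delete both glued faces → V=12, E=24, F=14.
Attach a 14-gonal prism (V=28, E=42, F=16) along a 4-gon: merge 4 vertices and 4 edges, delete both glued faces → V=36, E=62, F=28.
Check: V − E + F = 36 − 62 + 28 = 2.

36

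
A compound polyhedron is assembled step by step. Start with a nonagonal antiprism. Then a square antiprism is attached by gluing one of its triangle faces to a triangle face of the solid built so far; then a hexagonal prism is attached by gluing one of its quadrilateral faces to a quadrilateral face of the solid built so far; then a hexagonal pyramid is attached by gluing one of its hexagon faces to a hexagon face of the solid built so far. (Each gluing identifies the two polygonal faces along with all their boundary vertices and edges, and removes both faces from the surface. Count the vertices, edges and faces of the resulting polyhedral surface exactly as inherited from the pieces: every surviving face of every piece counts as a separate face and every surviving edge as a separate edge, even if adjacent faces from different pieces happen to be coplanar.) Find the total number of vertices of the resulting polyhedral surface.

32

A nonagonal antiprism: V=18, E=36, F=20.
Attach a square antiprism (V=8, E=16, F=10) along a 3-gon: merge 3 vertices and 3 edges, delete both glued faces → V=23, E=49, F=28.
Attach a hexagonal prism (V=12, E=18, F=8) along a 4-gon: merge 4 vertices and 4 edges, delete both glued faces → V=31, E=63, F=34.
Attach a hexagonal pyramid (V=7, E=12, F=7) along a 6-gon: merge 6 vertices and 6 edges, delete both glued faces → V=32, E=69, F=39.
Check: V − E + F = 32 − 69 + 39 = 2.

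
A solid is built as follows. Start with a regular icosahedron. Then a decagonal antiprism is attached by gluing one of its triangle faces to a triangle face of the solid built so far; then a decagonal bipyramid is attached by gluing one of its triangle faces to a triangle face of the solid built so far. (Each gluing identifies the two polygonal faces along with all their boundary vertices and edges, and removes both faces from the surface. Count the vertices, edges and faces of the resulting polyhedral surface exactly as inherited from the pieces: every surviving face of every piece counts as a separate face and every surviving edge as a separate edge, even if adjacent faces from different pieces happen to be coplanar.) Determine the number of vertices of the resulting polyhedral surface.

38

A regular icosahedron: V=12, E=30, F=20.
Attach a decagonal antiprism (V=20, E=40, F=22) along a 3-gon: merge 3 vertices and 3 edges, delete both glued faces → V=29, E=67, F=40.
Attach a decagonal bipyramid (V=12, E=30, F=20) along a 3-gon: merge 3 vertices and 3 edges, delete both glued faces → V=38, E=94, F=58.
Check: V − E + F = 38 − 94 + 58 = 2.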